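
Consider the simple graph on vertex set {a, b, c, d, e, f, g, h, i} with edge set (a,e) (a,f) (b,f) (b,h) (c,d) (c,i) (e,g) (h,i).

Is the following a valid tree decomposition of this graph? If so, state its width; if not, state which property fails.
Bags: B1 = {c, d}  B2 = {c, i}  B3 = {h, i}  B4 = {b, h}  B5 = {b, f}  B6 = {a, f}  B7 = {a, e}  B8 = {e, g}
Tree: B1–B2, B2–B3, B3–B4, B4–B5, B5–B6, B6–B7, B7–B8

Yes; width 1.

Checking the three conditions: (i) the bags cover all of {a, b, c, d, e, f, g, h, i}; (ii) for each edge, some bag contains both endpoints; (iii) the bags containing any fixed vertex form a subtree. All hold, so the decomposition is valid with width 2 − 1 = 1.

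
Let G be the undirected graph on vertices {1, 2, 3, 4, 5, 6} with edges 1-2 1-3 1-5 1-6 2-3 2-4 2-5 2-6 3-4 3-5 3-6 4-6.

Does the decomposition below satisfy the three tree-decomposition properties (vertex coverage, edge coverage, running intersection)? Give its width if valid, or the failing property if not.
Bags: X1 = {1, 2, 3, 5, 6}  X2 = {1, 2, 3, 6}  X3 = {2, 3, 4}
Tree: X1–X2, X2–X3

A tree decomposition must satisfy three properties: every vertex lies in some bag; for every edge, both endpoints lie together in some bag; and for every vertex, the bags containing it form a connected subtree. Here edge (6,4) lies in no bag, so the decomposition is invalid.

No — edge (6,4) lies in no bag.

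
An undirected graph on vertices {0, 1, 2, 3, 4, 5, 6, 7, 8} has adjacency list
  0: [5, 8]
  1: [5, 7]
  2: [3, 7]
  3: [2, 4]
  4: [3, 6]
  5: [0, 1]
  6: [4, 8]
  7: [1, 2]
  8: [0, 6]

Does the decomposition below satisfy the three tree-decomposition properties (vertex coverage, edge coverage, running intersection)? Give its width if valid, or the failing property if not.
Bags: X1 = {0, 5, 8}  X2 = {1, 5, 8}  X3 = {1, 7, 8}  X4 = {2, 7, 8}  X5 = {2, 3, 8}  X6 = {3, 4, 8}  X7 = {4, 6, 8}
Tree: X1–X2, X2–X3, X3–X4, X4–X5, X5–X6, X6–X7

Vertex coverage: the bags together contain {0, 1, 2, 3, 4, 5, 6, 7, 8}, the full vertex set. Edge coverage: each edge of G has both endpoints in at least one bag. Running intersection: for every vertex, the bags containing it form a connected subtree. All three properties hold, so this is a valid tree decomposition of width max|bag| − 1 = 2, and hence tw(G) ≤ 2.

Yes; width 2.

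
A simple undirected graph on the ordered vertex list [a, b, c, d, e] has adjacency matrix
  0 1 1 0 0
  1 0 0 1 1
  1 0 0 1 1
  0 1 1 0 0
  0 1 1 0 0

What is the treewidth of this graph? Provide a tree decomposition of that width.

Treewidth 2.
One such decomposition:
Bags: B1 = {b, c, e}  B2 = {a, b, c}  B3 = {b, c, d}
Tree: B1–B2, B2–B3

The largest bag has 3 vertices, giving width 2; this decomposition certifies tw(G) ≤ 2. Since c–e–b–a–c is a cycle in G, G is not acyclic. Forests are exactly the graphs of treewidth ≤ 1, so tw(G) ≥ 2. The upper and lower bounds meet at 2, so that is the treewidth.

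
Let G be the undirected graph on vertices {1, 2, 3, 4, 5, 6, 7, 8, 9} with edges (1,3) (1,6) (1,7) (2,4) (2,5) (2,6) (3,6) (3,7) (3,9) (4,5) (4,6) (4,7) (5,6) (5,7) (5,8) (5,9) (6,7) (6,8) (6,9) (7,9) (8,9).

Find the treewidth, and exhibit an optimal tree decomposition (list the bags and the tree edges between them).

Each bag holds 4 vertices, so the decomposition has width 3, which upper-bounds the treewidth. For the lower bound, the 4 vertices {1, 3, 6, 7} are pairwise adjacent, and any tree decomposition puts a clique entirely inside one bag — forcing width ≥ 3. Hence tw(G) = 3 exactly.

Treewidth 3.
Bags: B1 = {3, 6, 7, 9}  B2 = {5, 6, 7, 9}  B3 = {1, 3, 6, 7}  B4 = {4, 5, 6, 7}  B5 = {5, 6, 8, 9}  B6 = {2, 4, 5, 6}
Tree: B1–B2, B1–B3, B2–B4, B2–B5, B4–B6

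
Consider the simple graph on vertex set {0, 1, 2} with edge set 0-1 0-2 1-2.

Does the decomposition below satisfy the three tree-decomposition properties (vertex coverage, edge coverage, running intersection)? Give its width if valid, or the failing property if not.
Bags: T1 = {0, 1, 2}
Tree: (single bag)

Yes; width 2.

Checking the three conditions: (i) the bags cover all of {0, 1, 2}; (ii) for each edge, some bag contains both endpoints; (iii) the bags containing any fixed vertex form a subtree. All hold, so the decomposition is valid with width 3 − 1 = 2.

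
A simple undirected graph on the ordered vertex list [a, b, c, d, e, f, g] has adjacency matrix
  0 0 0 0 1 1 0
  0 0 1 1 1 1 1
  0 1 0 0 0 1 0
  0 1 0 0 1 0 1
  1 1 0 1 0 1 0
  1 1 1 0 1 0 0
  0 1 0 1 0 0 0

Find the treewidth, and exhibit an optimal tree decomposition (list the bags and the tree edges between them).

Every bag has size at most 3, so the width is 3 − 1 = 2 and tw(G) ≤ 2. Conversely, {a, e, f} is a clique of size 3, and the vertices of any clique must share a bag in every tree decomposition; so some bag has ≥ 3 vertices and tw(G) ≥ 2. Therefore the treewidth is 2.

Treewidth 2.
One optimal decomposition is:
Bags: B1 = {b, d, e}  B2 = {b, d, g}  B3 = {b, e, f}  B4 = {b, c, f}  B5 = {a, e, f}
Tree: B1–B2, B1–B3, B3–B4, B3–B5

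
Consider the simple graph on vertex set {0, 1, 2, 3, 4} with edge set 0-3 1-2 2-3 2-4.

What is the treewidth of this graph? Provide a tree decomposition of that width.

The largest bag has 2 vertices, giving width 1; this decomposition certifies tw(G) ≤ 1. G has an edge, so its treewidth is at least 1. Hence tw(G) = 1 exactly.

Treewidth 1.
One such decomposition:
Bags: B1 = {2, 3}  B2 = {2, 4}  B3 = {1, 2}  B4 = {0, 3}
Tree: B1–B2, B2–B3, B1–B4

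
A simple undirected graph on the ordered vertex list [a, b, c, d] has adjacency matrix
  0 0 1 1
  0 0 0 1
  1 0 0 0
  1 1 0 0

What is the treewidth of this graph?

1

A width-1 tree decomposition is:
Bags: B1 = {a, d}  B2 = {b, d}  B3 = {a, c}
Tree: B1–B2, B1–B3
The largest bag has 2 vertices, giving width 1; this decomposition certifies tw(G) ≤ 1. Any graph with an edge has treewidth ≥ 1, and G has the edge d–a. Therefore the treewidth is 1.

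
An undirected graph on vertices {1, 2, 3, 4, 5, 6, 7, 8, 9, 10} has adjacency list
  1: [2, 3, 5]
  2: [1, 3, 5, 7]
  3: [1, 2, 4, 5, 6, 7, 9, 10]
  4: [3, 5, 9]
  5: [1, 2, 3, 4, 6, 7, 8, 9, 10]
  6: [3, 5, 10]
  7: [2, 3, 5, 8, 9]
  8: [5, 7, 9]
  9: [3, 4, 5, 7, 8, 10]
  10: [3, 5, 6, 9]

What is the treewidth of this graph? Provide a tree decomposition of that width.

Each bag holds 4 vertices, so the decomposition has width 3, which upper-bounds the treewidth. Conversely, {5, 7, 8, 9} is a clique of size 4, and the vertices of any clique must share a bag in every tree decomposition; so some bag has ≥ 4 vertices and tw(G) ≥ 3. The upper and lower bounds meet at 3, so that is the treewidth.

Treewidth 3.
One such decomposition:
Bags: B1 = {3, 5, 7, 9}  B2 = {3, 4, 5, 9}  B3 = {2, 3, 5, 7}  B4 = {5, 7, 8, 9}  B5 = {3, 5, 9, 10}  B6 = {3, 5, 6, 10}  B7 = {1, 2, 3, 5}
Tree: B1–B2, B1–B3, B1–B4, B2–B5, B5–B6, B3–B7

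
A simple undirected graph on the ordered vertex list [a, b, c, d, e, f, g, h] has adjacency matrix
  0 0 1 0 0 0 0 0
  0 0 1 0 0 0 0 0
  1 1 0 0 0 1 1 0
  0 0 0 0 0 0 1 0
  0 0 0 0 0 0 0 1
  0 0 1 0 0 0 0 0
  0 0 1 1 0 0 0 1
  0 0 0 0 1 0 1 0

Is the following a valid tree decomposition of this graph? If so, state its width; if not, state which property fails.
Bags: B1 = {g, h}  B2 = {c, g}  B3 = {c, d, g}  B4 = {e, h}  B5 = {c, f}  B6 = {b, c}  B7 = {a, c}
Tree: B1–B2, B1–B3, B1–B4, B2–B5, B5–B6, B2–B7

No — bags containing vertex c are not connected in the tree.

A tree decomposition must satisfy three properties: every vertex lies in some bag; for every edge, both endpoints lie together in some bag; and for every vertex, the bags containing it form a connected subtree. Here bags containing vertex c are not connected in the tree, so the decomposition is invalid.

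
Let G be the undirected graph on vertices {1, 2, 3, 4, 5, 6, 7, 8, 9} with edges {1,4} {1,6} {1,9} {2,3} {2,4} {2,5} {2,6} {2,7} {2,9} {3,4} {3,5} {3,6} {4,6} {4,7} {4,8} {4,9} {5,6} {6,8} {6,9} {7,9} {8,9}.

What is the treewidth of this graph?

3

A width-3 tree decomposition is:
Bags: B1 = {4, 6, 8, 9}  B2 = {1, 4, 6, 9}  B3 = {2, 4, 6, 9}  B4 = {2, 4, 7, 9}  B5 = {2, 3, 4, 6}  B6 = {2, 3, 5, 6}
Tree: B1–B2, B2–B3, B3–B4, B3–B5, B5–B6
Every bag has size at most 4, so the width is 4 − 1 = 3 and tw(G) ≤ 3. For the lower bound, the 4 vertices {4, 6, 8, 9} are pairwise adjacent, and any tree decomposition puts a clique entirely inside one bag — forcing width ≥ 3. Therefore the treewidth is 3.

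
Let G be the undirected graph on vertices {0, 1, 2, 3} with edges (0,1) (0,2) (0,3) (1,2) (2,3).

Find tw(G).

A width-2 tree decomposition is:
Bags: B1 = {0, 1, 2}  B2 = {0, 2, 3}
Tree: B1–B2
Every bag has size at most 3, so the width is 3 − 1 = 2 and tw(G) ≤ 2. Conversely, {0, 1, 2} is a clique of size 3, and the vertices of any clique must share a bag in every tree decomposition; so some bag has ≥ 3 vertices and tw(G) ≥ 2. Therefore the treewidth is 2.

2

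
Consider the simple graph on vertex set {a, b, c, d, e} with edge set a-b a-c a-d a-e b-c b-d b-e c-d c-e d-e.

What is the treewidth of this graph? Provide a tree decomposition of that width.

Treewidth 4.
Bags: B1 = {a, b, c, d, e}
Tree: (single bag)

With just one bag of size 5, the width is 5 − 1 = 4, so tw(G) ≤ 4. On the other hand G contains the 5-clique {a, b, c, d, e}. A clique must lie in a single bag of any decomposition, so no decomposition can have width below 4. The upper and lower bounds meet at 4, so that is the treewidth.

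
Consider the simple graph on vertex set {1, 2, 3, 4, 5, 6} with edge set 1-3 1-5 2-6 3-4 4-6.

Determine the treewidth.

A width-1 tree decomposition is:
Bags: B1 = {2, 6}  B2 = {4, 6}  B3 = {3, 4}  B4 = {1, 3}  B5 = {1, 5}
Tree: B1–B2, B2–B3, B3–B4, B4–B5
Every bag has size at most 2, so the width is 2 − 1 = 1 and tw(G) ≤ 1. Any graph with an edge has treewidth ≥ 1, and G has the edge 2–6. The upper and lower bounds meet at 1, so that is the treewidth.

1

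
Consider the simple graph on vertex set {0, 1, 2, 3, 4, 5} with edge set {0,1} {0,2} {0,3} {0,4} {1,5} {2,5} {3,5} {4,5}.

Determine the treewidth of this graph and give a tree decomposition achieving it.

Treewidth 2.
One optimal decomposition is:
Bags: B1 = {0, 1, 5}  B2 = {0, 2, 5}  B3 = {0, 3, 5}  B4 = {0, 4, 5}
Tree: B1–B2, B2–B3, B3–B4

Every bag has size at most 3, so the width is 3 − 1 = 2 and tw(G) ≤ 2. The edges 5–1–0–2–5 form a cycle, so G is not a tree and its treewidth is at least 2. Combining the bounds, tw(G) = 2.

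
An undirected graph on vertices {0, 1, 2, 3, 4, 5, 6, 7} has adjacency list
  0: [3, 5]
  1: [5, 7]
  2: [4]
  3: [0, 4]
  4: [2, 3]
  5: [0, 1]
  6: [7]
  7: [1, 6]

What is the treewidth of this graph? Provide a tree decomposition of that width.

Every bag has size at most 2, so the width is 2 − 1 = 1 and tw(G) ≤ 1. Since G has at least one edge (e.g. 6–7), it is not an edgeless graph, so tw(G) ≥ 1. Combining the bounds, tw(G) = 1.

Treewidth 1.
One such decomposition:
Bags: B1 = {6, 7}  B2 = {1, 7}  B3 = {1, 5}  B4 = {0, 5}  B5 = {0, 3}  B6 = {3, 4}  B7 = {2, 4}
Tree: B1–B2, B2–B3, B3–B4, B4–B5, B5–B6, B6–B7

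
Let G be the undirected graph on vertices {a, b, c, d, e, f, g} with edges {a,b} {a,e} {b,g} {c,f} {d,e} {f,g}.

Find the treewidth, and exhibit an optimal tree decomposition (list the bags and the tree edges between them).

The largest bag has 2 vertices, giving width 1; this decomposition certifies tw(G) ≤ 1. Since G has at least one edge (e.g. c–f), it is not an edgeless graph, so tw(G) ≥ 1. The upper and lower bounds meet at 1, so that is the treewidth.

Treewidth 1.
One such decomposition:
Bags: B1 = {c, f}  B2 = {f, g}  B3 = {b, g}  B4 = {a, b}  B5 = {a, e}  B6 = {d, e}
Tree: B1–B2, B2–B3, B3–B4, B4–B5, B5–B6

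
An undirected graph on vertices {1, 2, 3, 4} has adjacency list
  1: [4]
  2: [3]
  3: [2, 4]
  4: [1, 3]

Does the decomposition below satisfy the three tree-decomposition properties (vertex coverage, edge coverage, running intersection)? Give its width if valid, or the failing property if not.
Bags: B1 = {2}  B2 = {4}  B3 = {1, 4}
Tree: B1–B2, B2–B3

A tree decomposition must satisfy three properties: every vertex lies in some bag; for every edge, both endpoints lie together in some bag; and for every vertex, the bags containing it form a connected subtree. Here vertex 3 appears in no bag, so the decomposition is invalid.

No — vertex 3 appears in no bag.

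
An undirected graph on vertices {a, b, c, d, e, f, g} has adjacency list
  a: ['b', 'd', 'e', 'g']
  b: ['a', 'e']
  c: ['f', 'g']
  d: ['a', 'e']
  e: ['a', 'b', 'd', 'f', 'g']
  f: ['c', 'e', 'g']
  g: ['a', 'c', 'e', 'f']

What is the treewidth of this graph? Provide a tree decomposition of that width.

The largest bag has 3 vertices, giving width 2; this decomposition certifies tw(G) ≤ 2. For the lower bound, the 3 vertices {a, d, e} are pairwise adjacent, and any tree decomposition puts a clique entirely inside one bag — forcing width ≥ 2. Combining the bounds, tw(G) = 2.

Treewidth 2.
One optimal decomposition is:
Bags: B1 = {a, d, e}  B2 = {a, e, g}  B3 = {a, b, e}  B4 = {e, f, g}  B5 = {c, f, g}
Tree: B1–B2, B1–B3, B2–B4, B4–B5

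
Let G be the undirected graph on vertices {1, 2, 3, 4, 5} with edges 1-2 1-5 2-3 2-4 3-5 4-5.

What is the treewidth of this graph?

A width-2 tree decomposition is:
Bags: B1 = {2, 4, 5}  B2 = {1, 2, 5}  B3 = {2, 3, 5}
Tree: B1–B2, B2–B3
The largest bag has 3 vertices, giving width 2; this decomposition certifies tw(G) ≤ 2. The edges 2–4–5–1–2 form a cycle, so G is not a tree and its treewidth is at least 2. Therefore the treewidth is 2.

2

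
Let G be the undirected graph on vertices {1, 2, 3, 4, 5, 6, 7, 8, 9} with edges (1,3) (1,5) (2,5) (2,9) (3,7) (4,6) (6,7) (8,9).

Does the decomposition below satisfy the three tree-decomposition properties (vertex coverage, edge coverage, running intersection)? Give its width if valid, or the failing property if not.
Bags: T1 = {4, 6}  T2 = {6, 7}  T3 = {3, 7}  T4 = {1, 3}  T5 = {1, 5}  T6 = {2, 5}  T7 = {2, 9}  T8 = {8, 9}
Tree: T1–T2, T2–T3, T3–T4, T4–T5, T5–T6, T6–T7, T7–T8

Vertex coverage: the bags together contain {1, 2, 3, 4, 5, 6, 7, 8, 9}, the full vertex set. Edge coverage: each edge of G has both endpoints in at least one bag. Running intersection: for every vertex, the bags containing it form a connected subtree. All three properties hold, so this is a valid tree decomposition of width max|bag| − 1 = 1, and hence tw(G) ≤ 1.

Yes; width 1.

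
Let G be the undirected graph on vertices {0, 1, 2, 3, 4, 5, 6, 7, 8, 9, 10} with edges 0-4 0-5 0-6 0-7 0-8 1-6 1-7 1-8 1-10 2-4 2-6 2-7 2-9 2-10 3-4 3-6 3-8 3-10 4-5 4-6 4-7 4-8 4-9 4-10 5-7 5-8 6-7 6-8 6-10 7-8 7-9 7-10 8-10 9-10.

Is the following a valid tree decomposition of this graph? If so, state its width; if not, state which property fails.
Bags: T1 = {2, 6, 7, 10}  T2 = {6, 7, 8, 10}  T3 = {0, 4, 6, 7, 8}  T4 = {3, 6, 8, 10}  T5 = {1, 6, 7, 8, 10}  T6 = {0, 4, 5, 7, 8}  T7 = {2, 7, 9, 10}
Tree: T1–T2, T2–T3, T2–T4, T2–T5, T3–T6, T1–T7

A tree decomposition must satisfy three properties: every vertex lies in some bag; for every edge, both endpoints lie together in some bag; and for every vertex, the bags containing it form a connected subtree. Here edge (4,2) lies in no bag, so the decomposition is invalid.

No — edge (4,2) lies in no bag.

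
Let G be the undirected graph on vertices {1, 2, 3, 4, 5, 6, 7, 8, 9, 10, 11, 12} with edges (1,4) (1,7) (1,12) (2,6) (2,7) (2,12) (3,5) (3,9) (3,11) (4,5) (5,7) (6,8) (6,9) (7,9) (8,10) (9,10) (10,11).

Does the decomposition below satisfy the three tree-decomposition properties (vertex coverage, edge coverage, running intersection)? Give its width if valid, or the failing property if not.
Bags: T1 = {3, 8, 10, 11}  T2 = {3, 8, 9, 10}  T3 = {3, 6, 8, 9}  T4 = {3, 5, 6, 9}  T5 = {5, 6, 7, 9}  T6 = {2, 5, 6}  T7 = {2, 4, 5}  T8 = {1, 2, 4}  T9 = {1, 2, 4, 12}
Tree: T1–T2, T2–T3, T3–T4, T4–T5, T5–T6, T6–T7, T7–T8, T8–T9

No — edge (7,2) lies in no bag.

A tree decomposition must satisfy three properties: every vertex lies in some bag; for every edge, both endpoints lie together in some bag; and for every vertex, the bags containing it form a connected subtree. Here edge (7,2) lies in no bag, so the decomposition is invalid.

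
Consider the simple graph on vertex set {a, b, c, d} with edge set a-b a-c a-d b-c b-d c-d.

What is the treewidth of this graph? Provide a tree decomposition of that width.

Treewidth 3.
Bags: B1 = {a, b, c, d}
Tree: (single bag)

With just one bag of size 4, the width is 4 − 1 = 3, so tw(G) ≤ 3. On the other hand G contains the 4-clique {a, b, c, d}. A clique must lie in a single bag of any decomposition, so no decomposition can have width below 3. Combining the bounds, tw(G) = 3.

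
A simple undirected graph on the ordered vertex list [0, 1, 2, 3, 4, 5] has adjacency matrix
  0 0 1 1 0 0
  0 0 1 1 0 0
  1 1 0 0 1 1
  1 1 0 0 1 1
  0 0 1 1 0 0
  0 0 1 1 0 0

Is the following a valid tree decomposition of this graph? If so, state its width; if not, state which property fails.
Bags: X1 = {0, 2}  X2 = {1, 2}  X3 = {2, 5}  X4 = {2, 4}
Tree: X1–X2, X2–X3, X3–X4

A tree decomposition must satisfy three properties: every vertex lies in some bag; for every edge, both endpoints lie together in some bag; and for every vertex, the bags containing it form a connected subtree. Here vertex 3 appears in no bag, so the decomposition is invalid.

No — vertex 3 appears in no bag.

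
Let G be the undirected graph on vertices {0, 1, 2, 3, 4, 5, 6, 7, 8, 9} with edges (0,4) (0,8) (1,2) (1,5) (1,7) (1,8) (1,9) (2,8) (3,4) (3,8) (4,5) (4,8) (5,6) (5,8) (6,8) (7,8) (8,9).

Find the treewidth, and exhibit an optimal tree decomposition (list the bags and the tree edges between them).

Every bag has size at most 3, so the width is 3 − 1 = 2 and tw(G) ≤ 2. Conversely, {0, 4, 8} is a clique of size 3, and the vertices of any clique must share a bag in every tree decomposition; so some bag has ≥ 3 vertices and tw(G) ≥ 2. Hence tw(G) = 2 exactly.

Treewidth 2.
One optimal decomposition is:
Bags: B1 = {1, 2, 8}  B2 = {1, 7, 8}  B3 = {1, 5, 8}  B4 = {4, 5, 8}  B5 = {0, 4, 8}  B6 = {5, 6, 8}  B7 = {1, 8, 9}  B8 = {3, 4, 8}
Tree: B1–B2, B2–B3, B3–B4, B4–B5, B4–B6, B1–B7, B5–B8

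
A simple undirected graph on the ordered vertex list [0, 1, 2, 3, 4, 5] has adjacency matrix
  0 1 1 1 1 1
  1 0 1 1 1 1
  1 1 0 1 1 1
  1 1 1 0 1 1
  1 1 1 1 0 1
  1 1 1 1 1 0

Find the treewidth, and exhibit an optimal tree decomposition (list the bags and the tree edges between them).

A single bag containing all 6 vertices is trivially a valid decomposition of width 5. Conversely, {0, 1, 2, 3, 4, 5} is a clique of size 6, and the vertices of any clique must share a bag in every tree decomposition; so some bag has ≥ 6 vertices and tw(G) ≥ 5. Hence tw(G) = 5 exactly.

Treewidth 5.
One such decomposition:
Bags: B1 = {0, 1, 2, 3, 4, 5}
Tree: (single bag)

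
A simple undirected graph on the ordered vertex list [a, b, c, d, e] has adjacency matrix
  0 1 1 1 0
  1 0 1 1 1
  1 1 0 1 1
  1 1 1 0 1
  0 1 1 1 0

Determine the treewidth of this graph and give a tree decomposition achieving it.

Treewidth 3.
Bags: B1 = {b, c, d, e}  B2 = {a, b, c, d}
Tree: B1–B2

Each bag holds 4 vertices, so the decomposition has width 3, which upper-bounds the treewidth. On the other hand G contains the 4-clique {b, c, d, e}. A clique must lie in a single bag of any decomposition, so no decomposition can have width below 3. The upper and lower bounds meet at 3, so that is the treewidth.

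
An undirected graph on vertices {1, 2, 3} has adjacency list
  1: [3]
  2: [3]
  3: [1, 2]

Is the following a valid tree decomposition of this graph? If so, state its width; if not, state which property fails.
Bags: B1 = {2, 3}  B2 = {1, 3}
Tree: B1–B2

Every vertex of G appears in some bag (union = {1, 2, 3}); every edge is covered by a bag; and for each vertex v the set of bags containing v is connected in the bag tree. The decomposition is therefore valid. The largest bag has 2 vertices, so the width is 1.

Yes; width 1.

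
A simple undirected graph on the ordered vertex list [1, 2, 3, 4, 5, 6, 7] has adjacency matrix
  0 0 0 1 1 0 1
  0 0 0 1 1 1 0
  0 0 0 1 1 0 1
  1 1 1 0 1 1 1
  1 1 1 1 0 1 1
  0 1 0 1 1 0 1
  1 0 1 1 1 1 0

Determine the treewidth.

3

A width-3 tree decomposition is:
Bags: B1 = {4, 5, 6, 7}  B2 = {1, 4, 5, 7}  B3 = {2, 4, 5, 6}  B4 = {3, 4, 5, 7}
Tree: B1–B2, B1–B3, B2–B4
Each bag holds 4 vertices, so the decomposition has width 3, which upper-bounds the treewidth. Conversely, {2, 4, 5, 6} is a clique of size 4, and the vertices of any clique must share a bag in every tree decomposition; so some bag has ≥ 4 vertices and tw(G) ≥ 3. The upper and lower bounds meet at 3, so that is the treewidth.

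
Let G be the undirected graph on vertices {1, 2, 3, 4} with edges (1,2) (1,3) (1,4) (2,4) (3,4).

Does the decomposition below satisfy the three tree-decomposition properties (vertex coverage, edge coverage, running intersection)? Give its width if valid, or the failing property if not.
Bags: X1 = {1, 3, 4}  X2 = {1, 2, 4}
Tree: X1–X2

Yes; width 2.

Vertex coverage: the bags together contain {1, 2, 3, 4}, the full vertex set. Edge coverage: each edge of G has both endpoints in at least one bag. Running intersection: for every vertex, the bags containing it form a connected subtree. All three properties hold, so this is a valid tree decomposition of width max|bag| − 1 = 2, and hence tw(G) ≤ 2.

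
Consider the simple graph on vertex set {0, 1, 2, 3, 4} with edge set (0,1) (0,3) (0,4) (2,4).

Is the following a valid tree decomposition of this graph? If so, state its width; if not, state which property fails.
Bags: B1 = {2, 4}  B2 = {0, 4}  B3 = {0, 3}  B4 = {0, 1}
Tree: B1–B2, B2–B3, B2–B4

Checking the three conditions: (i) the bags cover all of {0, 1, 2, 3, 4}; (ii) for each edge, some bag contains both endpoints; (iii) the bags containing any fixed vertex form a subtree. All hold, so the decomposition is valid with width 2 − 1 = 1.

Yes; width 1.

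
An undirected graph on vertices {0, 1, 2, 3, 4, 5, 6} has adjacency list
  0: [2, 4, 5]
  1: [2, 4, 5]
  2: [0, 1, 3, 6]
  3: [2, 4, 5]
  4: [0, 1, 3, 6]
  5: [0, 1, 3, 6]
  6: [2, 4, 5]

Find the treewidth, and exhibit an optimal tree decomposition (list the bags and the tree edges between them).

The largest bag has 4 vertices, giving width 3; this decomposition certifies tw(G) ≤ 3. For the lower bound: the 4 vertex sets {3,4}, {1,5}, {2}, {6} are disjoint, each induces a connected subgraph, and every pair is joined by at least one edge of G. Contracting each set to a single vertex therefore yields K_{4} as a minor, and since treewidth is minor-monotone, tw(G) ≥ tw(K_{4}) = 3. The upper and lower bounds meet at 3, so that is the treewidth.

Treewidth 3.
One optimal decomposition is:
Bags: B1 = {2, 3, 4, 5}  B2 = {1, 2, 4, 5}  B3 = {2, 4, 5, 6}  B4 = {0, 2, 4, 5}
Tree: B1–B2, B2–B3, B3–B4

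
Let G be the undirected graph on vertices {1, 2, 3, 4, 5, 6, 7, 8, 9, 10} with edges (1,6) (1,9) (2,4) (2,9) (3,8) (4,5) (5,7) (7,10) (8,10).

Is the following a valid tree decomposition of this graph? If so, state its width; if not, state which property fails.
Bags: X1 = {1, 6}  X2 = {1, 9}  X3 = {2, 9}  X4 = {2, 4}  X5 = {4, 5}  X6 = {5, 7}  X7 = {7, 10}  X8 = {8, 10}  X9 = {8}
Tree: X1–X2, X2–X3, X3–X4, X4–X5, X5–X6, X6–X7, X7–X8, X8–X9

A tree decomposition must satisfy three properties: every vertex lies in some bag; for every edge, both endpoints lie together in some bag; and for every vertex, the bags containing it form a connected subtree. Here vertex 3 appears in no bag, so the decomposition is invalid.

No — vertex 3 appears in no bag.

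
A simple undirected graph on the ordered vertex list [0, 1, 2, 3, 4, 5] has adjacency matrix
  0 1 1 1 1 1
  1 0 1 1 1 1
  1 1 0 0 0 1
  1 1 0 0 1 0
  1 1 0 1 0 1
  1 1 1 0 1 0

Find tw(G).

3

A width-3 tree decomposition is:
Bags: B1 = {0, 1, 3, 4}  B2 = {0, 1, 4, 5}  B3 = {0, 1, 2, 5}
Tree: B1–B2, B2–B3
Each bag holds 4 vertices, so the decomposition has width 3, which upper-bounds the treewidth. Conversely, {0, 1, 2, 5} is a clique of size 4, and the vertices of any clique must share a bag in every tree decomposition; so some bag has ≥ 4 vertices and tw(G) ≥ 3. The upper and lower bounds meet at 3, so that is the treewidth.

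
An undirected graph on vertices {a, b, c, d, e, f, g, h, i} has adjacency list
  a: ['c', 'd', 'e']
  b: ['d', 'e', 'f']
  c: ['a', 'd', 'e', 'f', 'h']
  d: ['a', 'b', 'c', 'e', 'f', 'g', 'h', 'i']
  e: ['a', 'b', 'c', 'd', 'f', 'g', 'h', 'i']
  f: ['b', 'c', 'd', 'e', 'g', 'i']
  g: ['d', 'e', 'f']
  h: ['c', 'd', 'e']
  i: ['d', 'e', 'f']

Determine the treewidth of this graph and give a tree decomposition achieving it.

Every bag has size at most 4, so the width is 4 − 1 = 3 and tw(G) ≤ 3. For the lower bound, the 4 vertices {a, c, d, e} are pairwise adjacent, and any tree decomposition puts a clique entirely inside one bag — forcing width ≥ 3. The upper and lower bounds meet at 3, so that is the treewidth.

Treewidth 3.
One optimal decomposition is:
Bags: B1 = {c, d, e, f}  B2 = {b, d, e, f}  B3 = {c, d, e, h}  B4 = {d, e, f, g}  B5 = {a, c, d, e}  B6 = {d, e, f, i}
Tree: B1–B2, B1–B3, B2–B4, B3–B5, B4–B6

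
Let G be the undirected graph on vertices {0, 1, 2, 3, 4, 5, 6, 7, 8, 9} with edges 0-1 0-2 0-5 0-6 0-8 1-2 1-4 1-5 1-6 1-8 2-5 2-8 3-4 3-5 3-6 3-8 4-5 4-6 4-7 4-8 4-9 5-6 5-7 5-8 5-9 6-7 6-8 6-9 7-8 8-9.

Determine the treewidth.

4

A width-4 tree decomposition is:
Bags: B1 = {1, 4, 5, 6, 8}  B2 = {4, 5, 6, 7, 8}  B3 = {0, 1, 5, 6, 8}  B4 = {0, 1, 2, 5, 8}  B5 = {3, 4, 5, 6, 8}  B6 = {4, 5, 6, 8, 9}
Tree: B1–B2, B1–B3, B3–B4, B2–B5, B1–B6
The largest bag has 5 vertices, giving width 4; this decomposition certifies tw(G) ≤ 4. For the lower bound, the 5 vertices {0, 1, 2, 5, 8} are pairwise adjacent, and any tree decomposition puts a clique entirely inside one bag — forcing width ≥ 4. Therefore the treewidth is 4.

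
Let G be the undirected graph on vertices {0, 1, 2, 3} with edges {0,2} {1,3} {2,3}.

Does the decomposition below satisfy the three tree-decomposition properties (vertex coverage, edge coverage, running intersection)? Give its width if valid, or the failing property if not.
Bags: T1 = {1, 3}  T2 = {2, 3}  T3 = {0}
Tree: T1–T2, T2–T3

A tree decomposition must satisfy three properties: every vertex lies in some bag; for every edge, both endpoints lie together in some bag; and for every vertex, the bags containing it form a connected subtree. Here edge (2,0) lies in no bag, so the decomposition is invalid.

No — edge (2,0) lies in no bag.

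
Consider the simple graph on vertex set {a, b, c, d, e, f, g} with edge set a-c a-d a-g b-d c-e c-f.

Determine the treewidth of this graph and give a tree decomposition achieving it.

Each bag holds 2 vertices, so the decomposition has width 1, which upper-bounds the treewidth. Since G has at least one edge (e.g. a–c), it is not an edgeless graph, so tw(G) ≥ 1. Therefore the treewidth is 1.

Treewidth 1.
One such decomposition:
Bags: B1 = {a, c}  B2 = {a, d}  B3 = {c, f}  B4 = {b, d}  B5 = {c, e}  B6 = {a, g}
Tree: B1–B2, B1–B3, B2–B4, B1–B5, B1–B6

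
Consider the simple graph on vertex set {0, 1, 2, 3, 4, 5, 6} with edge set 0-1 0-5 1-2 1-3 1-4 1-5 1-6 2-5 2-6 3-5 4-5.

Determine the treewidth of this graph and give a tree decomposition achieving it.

Each bag holds 3 vertices, so the decomposition has width 2, which upper-bounds the treewidth. For the lower bound, the 3 vertices {0, 1, 5} are pairwise adjacent, and any tree decomposition puts a clique entirely inside one bag — forcing width ≥ 2. Therefore the treewidth is 2.

Treewidth 2.
One such decomposition:
Bags: B1 = {1, 2, 5}  B2 = {1, 3, 5}  B3 = {1, 4, 5}  B4 = {0, 1, 5}  B5 = {1, 2, 6}
Tree: B1–B2, B1–B3, B1–B4, B1–B5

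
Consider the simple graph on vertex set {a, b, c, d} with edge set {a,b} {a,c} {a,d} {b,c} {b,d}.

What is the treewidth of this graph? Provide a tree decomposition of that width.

Every bag has size at most 3, so the width is 3 − 1 = 2 and tw(G) ≤ 2. For the lower bound, the 3 vertices {a, b, d} are pairwise adjacent, and any tree decomposition puts a clique entirely inside one bag — forcing width ≥ 2. Therefore the treewidth is 2.

Treewidth 2.
Bags: B1 = {a, b, c}  B2 = {a, b, d}
Tree: B1–B2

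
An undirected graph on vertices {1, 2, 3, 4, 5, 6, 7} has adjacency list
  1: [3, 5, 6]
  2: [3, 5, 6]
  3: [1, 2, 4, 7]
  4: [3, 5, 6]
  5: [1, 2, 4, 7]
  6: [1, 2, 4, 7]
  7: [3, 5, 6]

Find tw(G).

3

A width-3 tree decomposition is:
Bags: B1 = {3, 5, 6, 7}  B2 = {2, 3, 5, 6}  B3 = {3, 4, 5, 6}  B4 = {1, 3, 5, 6}
Tree: B1–B2, B2–B3, B3–B4
Every bag has size at most 4, so the width is 4 − 1 = 3 and tw(G) ≤ 3. For the lower bound: the 4 vertex sets {5,7}, {2,6}, {3}, {4} are disjoint, each induces a connected subgraph, and every pair is joined by at least one edge of G. Contracting each set to a single vertex therefore yields K_{4} as a minor, and since treewidth is minor-monotone, tw(G) ≥ tw(K_{4}) = 3. Hence tw(G) = 3 exactly.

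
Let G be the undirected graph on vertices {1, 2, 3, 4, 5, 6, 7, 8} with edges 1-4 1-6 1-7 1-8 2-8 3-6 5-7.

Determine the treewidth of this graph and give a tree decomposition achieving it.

Treewidth 1.
One optimal decomposition is:
Bags: B1 = {1, 8}  B2 = {1, 7}  B3 = {1, 4}  B4 = {1, 6}  B5 = {2, 8}  B6 = {3, 6}  B7 = {5, 7}
Tree: B1–B2, B1–B3, B1–B4, B1–B5, B4–B6, B2–B7

Every bag has size at most 2, so the width is 2 − 1 = 1 and tw(G) ≤ 1. Any graph with an edge has treewidth ≥ 1, and G has the edge 1–8. Combining the bounds, tw(G) = 1.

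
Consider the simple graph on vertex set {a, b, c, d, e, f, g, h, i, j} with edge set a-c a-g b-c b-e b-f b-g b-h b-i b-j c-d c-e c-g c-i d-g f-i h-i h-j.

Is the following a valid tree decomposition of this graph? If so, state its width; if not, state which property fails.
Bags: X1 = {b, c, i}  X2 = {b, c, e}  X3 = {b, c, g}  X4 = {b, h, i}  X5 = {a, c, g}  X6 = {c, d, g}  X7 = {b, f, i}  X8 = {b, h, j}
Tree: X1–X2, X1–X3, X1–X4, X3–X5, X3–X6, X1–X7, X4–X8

Yes; width 2.

Vertex coverage: the bags together contain {a, b, c, d, e, f, g, h, i, j}, the full vertex set. Edge coverage: each edge of G has both endpoints in at least one bag. Running intersection: for every vertex, the bags containing it form a connected subtree. All three properties hold, so this is a valid tree decomposition of width max|bag| − 1 = 2, and hence tw(G) ≤ 2.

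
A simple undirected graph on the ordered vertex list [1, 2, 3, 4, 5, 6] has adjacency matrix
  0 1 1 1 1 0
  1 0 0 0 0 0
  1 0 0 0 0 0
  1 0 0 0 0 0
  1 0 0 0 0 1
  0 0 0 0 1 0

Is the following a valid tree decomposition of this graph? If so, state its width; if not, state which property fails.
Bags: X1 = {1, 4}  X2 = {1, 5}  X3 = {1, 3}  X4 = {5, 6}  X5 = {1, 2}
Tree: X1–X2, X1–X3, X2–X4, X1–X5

Every vertex of G appears in some bag (union = {1, 2, 3, 4, 5, 6}); every edge is covered by a bag; and for each vertex v the set of bags containing v is connected in the bag tree. The decomposition is therefore valid. The largest bag has 2 vertices, so the width is 1.

Yes; width 1.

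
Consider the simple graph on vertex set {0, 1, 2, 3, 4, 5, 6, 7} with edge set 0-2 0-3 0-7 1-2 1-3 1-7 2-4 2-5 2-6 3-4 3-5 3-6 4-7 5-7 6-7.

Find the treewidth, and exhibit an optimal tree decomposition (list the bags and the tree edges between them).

Each bag holds 4 vertices, so the decomposition has width 3, which upper-bounds the treewidth. For the lower bound: the 4 vertex sets {2,4}, {6,7}, {3}, {5} are disjoint, each induces a connected subgraph, and every pair is joined by at least one edge of G. Contracting each set to a single vertex therefore yields K_{4} as a minor, and since treewidth is minor-monotone, tw(G) ≥ tw(K_{4}) = 3. Combining the bounds, tw(G) = 3.

Treewidth 3.
One optimal decomposition is:
Bags: B1 = {2, 3, 4, 7}  B2 = {2, 3, 6, 7}  B3 = {2, 3, 5, 7}  B4 = {0, 2, 3, 7}  B5 = {1, 2, 3, 7}
Tree: B1–B2, B2–B3, B3–B4, B4–B5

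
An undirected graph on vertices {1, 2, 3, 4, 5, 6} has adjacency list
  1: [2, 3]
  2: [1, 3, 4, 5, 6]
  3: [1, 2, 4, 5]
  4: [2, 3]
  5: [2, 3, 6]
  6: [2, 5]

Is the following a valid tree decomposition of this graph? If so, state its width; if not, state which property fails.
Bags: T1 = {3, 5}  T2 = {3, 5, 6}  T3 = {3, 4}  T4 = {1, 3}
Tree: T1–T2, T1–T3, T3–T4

No — vertex 2 appears in no bag.

A tree decomposition must satisfy three properties: every vertex lies in some bag; for every edge, both endpoints lie together in some bag; and for every vertex, the bags containing it form a connected subtree. Here vertex 2 appears in no bag, so the decomposition is invalid.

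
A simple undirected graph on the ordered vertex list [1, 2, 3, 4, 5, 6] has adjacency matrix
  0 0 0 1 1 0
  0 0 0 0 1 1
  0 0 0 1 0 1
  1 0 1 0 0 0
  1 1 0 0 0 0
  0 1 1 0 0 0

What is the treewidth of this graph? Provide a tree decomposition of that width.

Treewidth 2.
Bags: B1 = {1, 3, 4}  B2 = {1, 3, 5}  B3 = {2, 3, 5}  B4 = {2, 3, 6}
Tree: B1–B2, B2–B3, B3–B4

Every bag has size at most 3, so the width is 3 − 1 = 2 and tw(G) ≤ 2. The edges 3–4–1–5–2–6–3 form a cycle, so G is not a tree and its treewidth is at least 2. Therefore the treewidth is 2.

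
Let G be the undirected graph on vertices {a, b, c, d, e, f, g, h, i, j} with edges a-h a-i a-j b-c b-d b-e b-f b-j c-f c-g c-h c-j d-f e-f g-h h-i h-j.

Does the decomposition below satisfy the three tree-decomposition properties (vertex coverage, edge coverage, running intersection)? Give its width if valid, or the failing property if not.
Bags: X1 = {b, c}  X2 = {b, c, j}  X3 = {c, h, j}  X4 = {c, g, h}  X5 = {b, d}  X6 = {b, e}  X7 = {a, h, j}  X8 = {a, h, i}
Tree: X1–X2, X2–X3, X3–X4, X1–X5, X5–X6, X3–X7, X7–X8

No — vertex f appears in no bag.

A tree decomposition must satisfy three properties: every vertex lies in some bag; for every edge, both endpoints lie together in some bag; and for every vertex, the bags containing it form a connected subtree. Here vertex f appears in no bag, so the decomposition is invalid.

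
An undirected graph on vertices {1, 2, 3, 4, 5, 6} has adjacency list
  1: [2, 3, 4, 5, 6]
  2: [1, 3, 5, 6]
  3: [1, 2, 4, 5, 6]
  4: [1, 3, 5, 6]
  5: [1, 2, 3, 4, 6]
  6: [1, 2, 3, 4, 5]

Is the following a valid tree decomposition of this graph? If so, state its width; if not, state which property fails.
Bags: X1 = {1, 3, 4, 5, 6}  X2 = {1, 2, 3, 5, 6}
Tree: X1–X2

Checking the three conditions: (i) the bags cover all of {1, 2, 3, 4, 5, 6}; (ii) for each edge, some bag contains both endpoints; (iii) the bags containing any fixed vertex form a subtree. All hold, so the decomposition is valid with width 5 − 1 = 4.

Yes; width 4.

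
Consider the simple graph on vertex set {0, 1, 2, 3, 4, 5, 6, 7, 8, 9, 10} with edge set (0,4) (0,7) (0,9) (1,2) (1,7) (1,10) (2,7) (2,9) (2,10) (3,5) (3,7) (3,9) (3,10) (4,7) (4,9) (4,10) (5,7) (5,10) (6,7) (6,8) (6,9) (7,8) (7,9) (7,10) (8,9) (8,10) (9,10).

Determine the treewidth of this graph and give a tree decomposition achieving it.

The largest bag has 4 vertices, giving width 3; this decomposition certifies tw(G) ≤ 3. For the lower bound, the 4 vertices {1, 2, 7, 10} are pairwise adjacent, and any tree decomposition puts a clique entirely inside one bag — forcing width ≥ 3. The upper and lower bounds meet at 3, so that is the treewidth.

Treewidth 3.
Bags: B1 = {7, 8, 9, 10}  B2 = {4, 7, 9, 10}  B3 = {3, 7, 9, 10}  B4 = {3, 5, 7, 10}  B5 = {0, 4, 7, 9}  B6 = {2, 7, 9, 10}  B7 = {6, 7, 8, 9}  B8 = {1, 2, 7, 10}
Tree: B1–B2, B2–B3, B3–B4, B2–B5, B2–B6, B1–B7, B6–B8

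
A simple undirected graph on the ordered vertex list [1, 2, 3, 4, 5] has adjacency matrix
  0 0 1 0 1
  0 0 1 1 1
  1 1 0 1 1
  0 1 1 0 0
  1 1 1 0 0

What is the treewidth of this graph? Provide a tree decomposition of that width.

Each bag holds 3 vertices, so the decomposition has width 2, which upper-bounds the treewidth. Conversely, {1, 3, 5} is a clique of size 3, and the vertices of any clique must share a bag in every tree decomposition; so some bag has ≥ 3 vertices and tw(G) ≥ 2. Combining the bounds, tw(G) = 2.

Treewidth 2.
One such decomposition:
Bags: B1 = {2, 3, 5}  B2 = {1, 3, 5}  B3 = {2, 3, 4}
Tree: B1–B2, B1–B3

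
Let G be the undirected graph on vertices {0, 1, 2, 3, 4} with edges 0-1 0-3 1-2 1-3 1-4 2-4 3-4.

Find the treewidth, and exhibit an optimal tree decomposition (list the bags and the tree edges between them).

Treewidth 2.
One such decomposition:
Bags: B1 = {1, 2, 4}  B2 = {1, 3, 4}  B3 = {0, 1, 3}
Tree: B1–B2, B2–B3

Each bag holds 3 vertices, so the decomposition has width 2, which upper-bounds the treewidth. Conversely, {1, 2, 4} is a clique of size 3, and the vertices of any clique must share a bag in every tree decomposition; so some bag has ≥ 3 vertices and tw(G) ≥ 2. The upper and lower bounds meet at 2, so that is the treewidth.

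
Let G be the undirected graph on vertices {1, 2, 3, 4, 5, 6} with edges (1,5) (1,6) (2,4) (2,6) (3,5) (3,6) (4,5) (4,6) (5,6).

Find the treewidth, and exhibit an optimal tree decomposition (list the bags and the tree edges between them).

Treewidth 2.
Bags: B1 = {4, 5, 6}  B2 = {1, 5, 6}  B3 = {3, 5, 6}  B4 = {2, 4, 6}
Tree: B1–B2, B2–B3, B1–B4

Every bag has size at most 3, so the width is 3 − 1 = 2 and tw(G) ≤ 2. Conversely, {2, 4, 6} is a clique of size 3, and the vertices of any clique must share a bag in every tree decomposition; so some bag has ≥ 3 vertices and tw(G) ≥ 2. The upper and lower bounds meet at 2, so that is the treewidth.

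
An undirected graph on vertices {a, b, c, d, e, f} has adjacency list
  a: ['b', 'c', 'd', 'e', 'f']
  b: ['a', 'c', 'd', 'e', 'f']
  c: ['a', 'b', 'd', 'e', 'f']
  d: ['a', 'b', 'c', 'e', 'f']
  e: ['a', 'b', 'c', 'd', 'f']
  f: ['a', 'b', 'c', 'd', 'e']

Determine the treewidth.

A width-5 tree decomposition is:
Bags: B1 = {a, b, c, d, e, f}
Tree: (single bag)
A single bag containing all 6 vertices is trivially a valid decomposition of width 5. Conversely, {a, b, c, d, e, f} is a clique of size 6, and the vertices of any clique must share a bag in every tree decomposition; so some bag has ≥ 6 vertices and tw(G) ≥ 5. The upper and lower bounds meet at 5, so that is the treewidth.

5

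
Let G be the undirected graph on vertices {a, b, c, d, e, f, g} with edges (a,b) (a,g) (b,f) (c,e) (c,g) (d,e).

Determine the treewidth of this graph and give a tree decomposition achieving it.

Treewidth 1.
Bags: B1 = {b, f}  B2 = {a, b}  B3 = {a, g}  B4 = {c, g}  B5 = {c, e}  B6 = {d, e}
Tree: B1–B2, B2–B3, B3–B4, B4–B5, B5–B6

Every bag has size at most 2, so the width is 2 − 1 = 1 and tw(G) ≤ 1. Any graph with an edge has treewidth ≥ 1, and G has the edge f–b. Therefore the treewidth is 1.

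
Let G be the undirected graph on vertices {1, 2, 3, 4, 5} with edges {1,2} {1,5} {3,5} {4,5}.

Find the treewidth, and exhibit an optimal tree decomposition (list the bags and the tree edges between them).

Treewidth 1.
One optimal decomposition is:
Bags: B1 = {3, 5}  B2 = {4, 5}  B3 = {1, 5}  B4 = {1, 2}
Tree: B1–B2, B2–B3, B3–B4

Every bag has size at most 2, so the width is 2 − 1 = 1 and tw(G) ≤ 1. Any graph with an edge has treewidth ≥ 1, and G has the edge 5–3. The upper and lower bounds meet at 1, so that is the treewidth.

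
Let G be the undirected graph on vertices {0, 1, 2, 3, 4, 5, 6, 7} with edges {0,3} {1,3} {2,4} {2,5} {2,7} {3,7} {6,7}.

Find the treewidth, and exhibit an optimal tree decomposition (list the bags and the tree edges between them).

Treewidth 1.
One optimal decomposition is:
Bags: B1 = {6, 7}  B2 = {3, 7}  B3 = {1, 3}  B4 = {0, 3}  B5 = {2, 7}  B6 = {2, 5}  B7 = {2, 4}
Tree: B1–B2, B2–B3, B2–B4, B2–B5, B5–B6, B6–B7

The largest bag has 2 vertices, giving width 1; this decomposition certifies tw(G) ≤ 1. Any graph with an edge has treewidth ≥ 1, and G has the edge 7–6. Therefore the treewidth is 1.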